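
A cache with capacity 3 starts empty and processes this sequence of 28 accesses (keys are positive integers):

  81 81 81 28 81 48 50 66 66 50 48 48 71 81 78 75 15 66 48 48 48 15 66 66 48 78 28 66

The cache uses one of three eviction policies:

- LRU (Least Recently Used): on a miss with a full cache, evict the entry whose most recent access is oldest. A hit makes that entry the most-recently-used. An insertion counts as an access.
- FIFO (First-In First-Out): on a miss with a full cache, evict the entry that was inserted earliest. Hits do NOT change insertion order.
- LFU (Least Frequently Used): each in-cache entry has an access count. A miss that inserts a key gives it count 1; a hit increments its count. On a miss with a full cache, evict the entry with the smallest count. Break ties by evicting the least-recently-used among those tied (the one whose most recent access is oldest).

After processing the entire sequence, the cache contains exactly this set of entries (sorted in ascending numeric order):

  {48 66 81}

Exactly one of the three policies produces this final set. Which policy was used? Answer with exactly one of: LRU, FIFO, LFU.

Answer: LFU

Derivation:
Simulating under each policy and comparing final sets:
  LRU: final set = {28 66 78} -> differs
  FIFO: final set = {28 66 78} -> differs
  LFU: final set = {48 66 81} -> MATCHES target
Only LFU produces the target set.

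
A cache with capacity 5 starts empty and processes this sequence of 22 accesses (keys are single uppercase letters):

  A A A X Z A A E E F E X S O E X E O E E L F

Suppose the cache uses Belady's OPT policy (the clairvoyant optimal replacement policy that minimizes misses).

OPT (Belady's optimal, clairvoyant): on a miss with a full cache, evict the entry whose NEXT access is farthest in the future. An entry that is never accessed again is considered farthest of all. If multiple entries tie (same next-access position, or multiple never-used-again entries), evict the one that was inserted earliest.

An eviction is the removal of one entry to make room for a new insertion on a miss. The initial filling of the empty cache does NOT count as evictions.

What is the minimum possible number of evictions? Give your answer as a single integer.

Answer: 3

Derivation:
OPT (Belady) simulation (capacity=5):
  1. access A: MISS. Cache: [A]
  2. access A: HIT. Next use of A: step 3. Cache: [A]
  3. access A: HIT. Next use of A: step 6. Cache: [A]
  4. access X: MISS. Cache: [A X]
  5. access Z: MISS. Cache: [A X Z]
  6. access A: HIT. Next use of A: step 7. Cache: [A X Z]
  7. access A: HIT. Next use of A: never. Cache: [A X Z]
  8. access E: MISS. Cache: [A X Z E]
  9. access E: HIT. Next use of E: step 11. Cache: [A X Z E]
  10. access F: MISS. Cache: [A X Z E F]
  11. access E: HIT. Next use of E: step 15. Cache: [A X Z E F]
  12. access X: HIT. Next use of X: step 16. Cache: [A X Z E F]
  13. access S: MISS, evict A (next use: never). Cache: [X Z E F S]
  14. access O: MISS, evict Z (next use: never). Cache: [X E F S O]
  15. access E: HIT. Next use of E: step 17. Cache: [X E F S O]
  16. access X: HIT. Next use of X: never. Cache: [X E F S O]
  17. access E: HIT. Next use of E: step 19. Cache: [X E F S O]
  18. access O: HIT. Next use of O: never. Cache: [X E F S O]
  19. access E: HIT. Next use of E: step 20. Cache: [X E F S O]
  20. access E: HIT. Next use of E: never. Cache: [X E F S O]
  21. access L: MISS, evict X (next use: never). Cache: [E F S O L]
  22. access F: HIT. Next use of F: never. Cache: [E F S O L]
Total: 14 hits, 8 misses, 3 evictions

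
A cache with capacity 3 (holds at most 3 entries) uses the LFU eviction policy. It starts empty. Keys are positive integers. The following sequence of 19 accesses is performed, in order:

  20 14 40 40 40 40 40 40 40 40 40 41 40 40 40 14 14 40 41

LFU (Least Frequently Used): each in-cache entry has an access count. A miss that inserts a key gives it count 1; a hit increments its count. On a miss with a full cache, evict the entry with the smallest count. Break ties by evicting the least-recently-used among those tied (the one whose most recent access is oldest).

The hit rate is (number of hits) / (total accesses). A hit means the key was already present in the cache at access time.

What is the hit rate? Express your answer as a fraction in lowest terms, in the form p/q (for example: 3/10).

LFU simulation (capacity=3):
  1. access 20: MISS. Cache: [20(c=1)]
  2. access 14: MISS. Cache: [20(c=1) 14(c=1)]
  3. access 40: MISS. Cache: [20(c=1) 14(c=1) 40(c=1)]
  4. access 40: HIT, count now 2. Cache: [20(c=1) 14(c=1) 40(c=2)]
  5. access 40: HIT, count now 3. Cache: [20(c=1) 14(c=1) 40(c=3)]
  6. access 40: HIT, count now 4. Cache: [20(c=1) 14(c=1) 40(c=4)]
  7. access 40: HIT, count now 5. Cache: [20(c=1) 14(c=1) 40(c=5)]
  8. access 40: HIT, count now 6. Cache: [20(c=1) 14(c=1) 40(c=6)]
  9. access 40: HIT, count now 7. Cache: [20(c=1) 14(c=1) 40(c=7)]
  10. access 40: HIT, count now 8. Cache: [20(c=1) 14(c=1) 40(c=8)]
  11. access 40: HIT, count now 9. Cache: [20(c=1) 14(c=1) 40(c=9)]
  12. access 41: MISS, evict 20(c=1). Cache: [14(c=1) 41(c=1) 40(c=9)]
  13. access 40: HIT, count now 10. Cache: [14(c=1) 41(c=1) 40(c=10)]
  14. access 40: HIT, count now 11. Cache: [14(c=1) 41(c=1) 40(c=11)]
  15. access 40: HIT, count now 12. Cache: [14(c=1) 41(c=1) 40(c=12)]
  16. access 14: HIT, count now 2. Cache: [41(c=1) 14(c=2) 40(c=12)]
  17. access 14: HIT, count now 3. Cache: [41(c=1) 14(c=3) 40(c=12)]
  18. access 40: HIT, count now 13. Cache: [41(c=1) 14(c=3) 40(c=13)]
  19. access 41: HIT, count now 2. Cache: [41(c=2) 14(c=3) 40(c=13)]
Total: 15 hits, 4 misses, 1 evictions

Hit rate = 15/19

Answer: 15/19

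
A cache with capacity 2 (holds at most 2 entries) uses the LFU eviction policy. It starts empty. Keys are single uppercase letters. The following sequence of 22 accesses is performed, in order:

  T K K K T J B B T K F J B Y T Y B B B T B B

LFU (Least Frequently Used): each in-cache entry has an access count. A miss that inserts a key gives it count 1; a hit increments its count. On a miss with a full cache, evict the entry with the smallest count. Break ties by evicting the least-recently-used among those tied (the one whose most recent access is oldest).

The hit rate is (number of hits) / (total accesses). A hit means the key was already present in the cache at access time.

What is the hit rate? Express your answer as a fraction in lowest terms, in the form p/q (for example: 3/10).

LFU simulation (capacity=2):
  1. access T: MISS. Cache: [T(c=1)]
  2. access K: MISS. Cache: [T(c=1) K(c=1)]
  3. access K: HIT, count now 2. Cache: [T(c=1) K(c=2)]
  4. access K: HIT, count now 3. Cache: [T(c=1) K(c=3)]
  5. access T: HIT, count now 2. Cache: [T(c=2) K(c=3)]
  6. access J: MISS, evict T(c=2). Cache: [J(c=1) K(c=3)]
  7. access B: MISS, evict J(c=1). Cache: [B(c=1) K(c=3)]
  8. access B: HIT, count now 2. Cache: [B(c=2) K(c=3)]
  9. access T: MISS, evict B(c=2). Cache: [T(c=1) K(c=3)]
  10. access K: HIT, count now 4. Cache: [T(c=1) K(c=4)]
  11. access F: MISS, evict T(c=1). Cache: [F(c=1) K(c=4)]
  12. access J: MISS, evict F(c=1). Cache: [J(c=1) K(c=4)]
  13. access B: MISS, evict J(c=1). Cache: [B(c=1) K(c=4)]
  14. access Y: MISS, evict B(c=1). Cache: [Y(c=1) K(c=4)]
  15. access T: MISS, evict Y(c=1). Cache: [T(c=1) K(c=4)]
  16. access Y: MISS, evict T(c=1). Cache: [Y(c=1) K(c=4)]
  17. access B: MISS, evict Y(c=1). Cache: [B(c=1) K(c=4)]
  18. access B: HIT, count now 2. Cache: [B(c=2) K(c=4)]
  19. access B: HIT, count now 3. Cache: [B(c=3) K(c=4)]
  20. access T: MISS, evict B(c=3). Cache: [T(c=1) K(c=4)]
  21. access B: MISS, evict T(c=1). Cache: [B(c=1) K(c=4)]
  22. access B: HIT, count now 2. Cache: [B(c=2) K(c=4)]
Total: 8 hits, 14 misses, 12 evictions

Hit rate = 8/22 = 4/11

Answer: 4/11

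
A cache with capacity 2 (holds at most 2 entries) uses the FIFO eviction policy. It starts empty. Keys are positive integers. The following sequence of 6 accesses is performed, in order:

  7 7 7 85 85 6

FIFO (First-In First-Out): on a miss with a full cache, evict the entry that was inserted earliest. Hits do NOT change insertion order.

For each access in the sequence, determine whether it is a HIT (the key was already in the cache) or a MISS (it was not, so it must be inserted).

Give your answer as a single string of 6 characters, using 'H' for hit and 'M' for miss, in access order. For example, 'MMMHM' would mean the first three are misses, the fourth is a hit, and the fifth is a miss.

FIFO simulation (capacity=2):
  1. access 7: MISS. Cache (old->new): [7]
  2. access 7: HIT. Cache (old->new): [7]
  3. access 7: HIT. Cache (old->new): [7]
  4. access 85: MISS. Cache (old->new): [7 85]
  5. access 85: HIT. Cache (old->new): [7 85]
  6. access 6: MISS, evict 7. Cache (old->new): [85 6]
Total: 3 hits, 3 misses, 1 evictions

Answer: MHHMHM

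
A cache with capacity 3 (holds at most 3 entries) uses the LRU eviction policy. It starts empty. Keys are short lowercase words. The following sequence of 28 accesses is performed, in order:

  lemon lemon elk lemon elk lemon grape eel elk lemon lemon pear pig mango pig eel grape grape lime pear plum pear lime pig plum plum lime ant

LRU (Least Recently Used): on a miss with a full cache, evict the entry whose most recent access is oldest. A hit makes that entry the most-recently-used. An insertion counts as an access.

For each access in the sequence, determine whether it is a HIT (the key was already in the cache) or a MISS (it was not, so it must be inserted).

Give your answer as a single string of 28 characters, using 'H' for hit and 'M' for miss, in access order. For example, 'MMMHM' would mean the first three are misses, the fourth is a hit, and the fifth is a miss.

Answer: MHMHHHMMMMHMMMHMMHMMMHHMMHHM

Derivation:
LRU simulation (capacity=3):
  1. access lemon: MISS. Cache (LRU->MRU): [lemon]
  2. access lemon: HIT. Cache (LRU->MRU): [lemon]
  3. access elk: MISS. Cache (LRU->MRU): [lemon elk]
  4. access lemon: HIT. Cache (LRU->MRU): [elk lemon]
  5. access elk: HIT. Cache (LRU->MRU): [lemon elk]
  6. access lemon: HIT. Cache (LRU->MRU): [elk lemon]
  7. access grape: MISS. Cache (LRU->MRU): [elk lemon grape]
  8. access eel: MISS, evict elk. Cache (LRU->MRU): [lemon grape eel]
  9. access elk: MISS, evict lemon. Cache (LRU->MRU): [grape eel elk]
  10. access lemon: MISS, evict grape. Cache (LRU->MRU): [eel elk lemon]
  11. access lemon: HIT. Cache (LRU->MRU): [eel elk lemon]
  12. access pear: MISS, evict eel. Cache (LRU->MRU): [elk lemon pear]
  13. access pig: MISS, evict elk. Cache (LRU->MRU): [lemon pear pig]
  14. access mango: MISS, evict lemon. Cache (LRU->MRU): [pear pig mango]
  15. access pig: HIT. Cache (LRU->MRU): [pear mango pig]
  16. access eel: MISS, evict pear. Cache (LRU->MRU): [mango pig eel]
  17. access grape: MISS, evict mango. Cache (LRU->MRU): [pig eel grape]
  18. access grape: HIT. Cache (LRU->MRU): [pig eel grape]
  19. access lime: MISS, evict pig. Cache (LRU->MRU): [eel grape lime]
  20. access pear: MISS, evict eel. Cache (LRU->MRU): [grape lime pear]
  21. access plum: MISS, evict grape. Cache (LRU->MRU): [lime pear plum]
  22. access pear: HIT. Cache (LRU->MRU): [lime plum pear]
  23. access lime: HIT. Cache (LRU->MRU): [plum pear lime]
  24. access pig: MISS, evict plum. Cache (LRU->MRU): [pear lime pig]
  25. access plum: MISS, evict pear. Cache (LRU->MRU): [lime pig plum]
  26. access plum: HIT. Cache (LRU->MRU): [lime pig plum]
  27. access lime: HIT. Cache (LRU->MRU): [pig plum lime]
  28. access ant: MISS, evict pig. Cache (LRU->MRU): [plum lime ant]
Total: 11 hits, 17 misses, 14 evictions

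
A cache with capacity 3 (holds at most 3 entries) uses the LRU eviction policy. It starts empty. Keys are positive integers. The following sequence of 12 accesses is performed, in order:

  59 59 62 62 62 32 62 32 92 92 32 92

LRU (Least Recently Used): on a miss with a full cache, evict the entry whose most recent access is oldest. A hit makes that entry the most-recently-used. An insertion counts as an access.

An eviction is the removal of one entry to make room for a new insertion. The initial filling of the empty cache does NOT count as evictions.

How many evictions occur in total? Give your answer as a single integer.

LRU simulation (capacity=3):
  1. access 59: MISS. Cache (LRU->MRU): [59]
  2. access 59: HIT. Cache (LRU->MRU): [59]
  3. access 62: MISS. Cache (LRU->MRU): [59 62]
  4. access 62: HIT. Cache (LRU->MRU): [59 62]
  5. access 62: HIT. Cache (LRU->MRU): [59 62]
  6. access 32: MISS. Cache (LRU->MRU): [59 62 32]
  7. access 62: HIT. Cache (LRU->MRU): [59 32 62]
  8. access 32: HIT. Cache (LRU->MRU): [59 62 32]
  9. access 92: MISS, evict 59. Cache (LRU->MRU): [62 32 92]
  10. access 92: HIT. Cache (LRU->MRU): [62 32 92]
  11. access 32: HIT. Cache (LRU->MRU): [62 92 32]
  12. access 92: HIT. Cache (LRU->MRU): [62 32 92]
Total: 8 hits, 4 misses, 1 evictions

Answer: 1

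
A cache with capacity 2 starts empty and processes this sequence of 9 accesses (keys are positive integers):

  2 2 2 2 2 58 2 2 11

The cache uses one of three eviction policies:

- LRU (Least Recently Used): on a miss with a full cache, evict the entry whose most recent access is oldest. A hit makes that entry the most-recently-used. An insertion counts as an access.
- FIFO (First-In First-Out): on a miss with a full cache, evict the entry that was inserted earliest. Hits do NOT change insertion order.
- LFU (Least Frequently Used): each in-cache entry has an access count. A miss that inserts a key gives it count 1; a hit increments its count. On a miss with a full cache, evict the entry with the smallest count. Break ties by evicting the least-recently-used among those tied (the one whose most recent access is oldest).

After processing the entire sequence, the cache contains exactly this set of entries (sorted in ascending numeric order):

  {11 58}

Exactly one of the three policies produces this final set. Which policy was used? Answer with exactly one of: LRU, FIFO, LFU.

Answer: FIFO

Derivation:
Simulating under each policy and comparing final sets:
  LRU: final set = {2 11} -> differs
  FIFO: final set = {11 58} -> MATCHES target
  LFU: final set = {2 11} -> differs
Only FIFO produces the target set.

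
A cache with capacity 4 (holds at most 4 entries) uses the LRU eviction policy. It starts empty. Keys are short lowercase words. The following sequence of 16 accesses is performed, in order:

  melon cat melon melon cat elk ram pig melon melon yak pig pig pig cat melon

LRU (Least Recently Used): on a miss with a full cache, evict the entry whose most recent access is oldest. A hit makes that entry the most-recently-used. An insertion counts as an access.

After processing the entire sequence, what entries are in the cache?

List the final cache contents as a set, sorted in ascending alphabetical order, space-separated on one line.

LRU simulation (capacity=4):
  1. access melon: MISS. Cache (LRU->MRU): [melon]
  2. access cat: MISS. Cache (LRU->MRU): [melon cat]
  3. access melon: HIT. Cache (LRU->MRU): [cat melon]
  4. access melon: HIT. Cache (LRU->MRU): [cat melon]
  5. access cat: HIT. Cache (LRU->MRU): [melon cat]
  6. access elk: MISS. Cache (LRU->MRU): [melon cat elk]
  7. access ram: MISS. Cache (LRU->MRU): [melon cat elk ram]
  8. access pig: MISS, evict melon. Cache (LRU->MRU): [cat elk ram pig]
  9. access melon: MISS, evict cat. Cache (LRU->MRU): [elk ram pig melon]
  10. access melon: HIT. Cache (LRU->MRU): [elk ram pig melon]
  11. access yak: MISS, evict elk. Cache (LRU->MRU): [ram pig melon yak]
  12. access pig: HIT. Cache (LRU->MRU): [ram melon yak pig]
  13. access pig: HIT. Cache (LRU->MRU): [ram melon yak pig]
  14. access pig: HIT. Cache (LRU->MRU): [ram melon yak pig]
  15. access cat: MISS, evict ram. Cache (LRU->MRU): [melon yak pig cat]
  16. access melon: HIT. Cache (LRU->MRU): [yak pig cat melon]
Total: 8 hits, 8 misses, 4 evictions

Answer: cat melon pig yak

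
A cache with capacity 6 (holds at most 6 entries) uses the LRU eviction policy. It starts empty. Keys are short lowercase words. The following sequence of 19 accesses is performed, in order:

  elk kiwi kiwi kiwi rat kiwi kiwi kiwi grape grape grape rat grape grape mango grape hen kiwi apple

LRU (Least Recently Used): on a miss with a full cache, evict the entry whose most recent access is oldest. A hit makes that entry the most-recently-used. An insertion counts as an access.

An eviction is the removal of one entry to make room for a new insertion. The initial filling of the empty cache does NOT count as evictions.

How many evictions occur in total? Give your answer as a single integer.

LRU simulation (capacity=6):
  1. access elk: MISS. Cache (LRU->MRU): [elk]
  2. access kiwi: MISS. Cache (LRU->MRU): [elk kiwi]
  3. access kiwi: HIT. Cache (LRU->MRU): [elk kiwi]
  4. access kiwi: HIT. Cache (LRU->MRU): [elk kiwi]
  5. access rat: MISS. Cache (LRU->MRU): [elk kiwi rat]
  6. access kiwi: HIT. Cache (LRU->MRU): [elk rat kiwi]
  7. access kiwi: HIT. Cache (LRU->MRU): [elk rat kiwi]
  8. access kiwi: HIT. Cache (LRU->MRU): [elk rat kiwi]
  9. access grape: MISS. Cache (LRU->MRU): [elk rat kiwi grape]
  10. access grape: HIT. Cache (LRU->MRU): [elk rat kiwi grape]
  11. access grape: HIT. Cache (LRU->MRU): [elk rat kiwi grape]
  12. access rat: HIT. Cache (LRU->MRU): [elk kiwi grape rat]
  13. access grape: HIT. Cache (LRU->MRU): [elk kiwi rat grape]
  14. access grape: HIT. Cache (LRU->MRU): [elk kiwi rat grape]
  15. access mango: MISS. Cache (LRU->MRU): [elk kiwi rat grape mango]
  16. access grape: HIT. Cache (LRU->MRU): [elk kiwi rat mango grape]
  17. access hen: MISS. Cache (LRU->MRU): [elk kiwi rat mango grape hen]
  18. access kiwi: HIT. Cache (LRU->MRU): [elk rat mango grape hen kiwi]
  19. access apple: MISS, evict elk. Cache (LRU->MRU): [rat mango grape hen kiwi apple]
Total: 12 hits, 7 misses, 1 evictions

Answer: 1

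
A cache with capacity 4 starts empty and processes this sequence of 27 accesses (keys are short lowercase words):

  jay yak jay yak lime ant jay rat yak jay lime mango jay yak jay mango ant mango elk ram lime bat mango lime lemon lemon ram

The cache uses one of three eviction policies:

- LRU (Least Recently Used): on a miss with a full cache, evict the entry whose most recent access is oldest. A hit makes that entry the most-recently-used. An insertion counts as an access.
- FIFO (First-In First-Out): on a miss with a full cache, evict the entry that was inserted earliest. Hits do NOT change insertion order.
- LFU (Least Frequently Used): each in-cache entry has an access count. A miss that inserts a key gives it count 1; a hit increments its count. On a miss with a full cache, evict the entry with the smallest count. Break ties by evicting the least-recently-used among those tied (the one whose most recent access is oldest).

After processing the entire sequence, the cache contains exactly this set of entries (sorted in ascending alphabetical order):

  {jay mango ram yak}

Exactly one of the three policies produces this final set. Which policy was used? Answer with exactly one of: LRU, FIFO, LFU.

Simulating under each policy and comparing final sets:
  LRU: final set = {lemon lime mango ram} -> differs
  FIFO: final set = {bat lemon mango ram} -> differs
  LFU: final set = {jay mango ram yak} -> MATCHES target
Only LFU produces the target set.

Answer: LFU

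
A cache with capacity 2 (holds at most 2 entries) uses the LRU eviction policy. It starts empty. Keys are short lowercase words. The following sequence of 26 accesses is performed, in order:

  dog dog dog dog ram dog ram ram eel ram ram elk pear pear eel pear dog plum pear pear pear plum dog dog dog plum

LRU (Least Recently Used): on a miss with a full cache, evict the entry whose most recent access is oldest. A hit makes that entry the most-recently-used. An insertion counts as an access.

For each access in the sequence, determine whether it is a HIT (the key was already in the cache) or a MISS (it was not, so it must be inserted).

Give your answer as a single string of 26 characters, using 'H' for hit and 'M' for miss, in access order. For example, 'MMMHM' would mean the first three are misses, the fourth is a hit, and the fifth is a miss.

Answer: MHHHMHHHMHHMMHMHMMMHHHMHHH

Derivation:
LRU simulation (capacity=2):
  1. access dog: MISS. Cache (LRU->MRU): [dog]
  2. access dog: HIT. Cache (LRU->MRU): [dog]
  3. access dog: HIT. Cache (LRU->MRU): [dog]
  4. access dog: HIT. Cache (LRU->MRU): [dog]
  5. access ram: MISS. Cache (LRU->MRU): [dog ram]
  6. access dog: HIT. Cache (LRU->MRU): [ram dog]
  7. access ram: HIT. Cache (LRU->MRU): [dog ram]
  8. access ram: HIT. Cache (LRU->MRU): [dog ram]
  9. access eel: MISS, evict dog. Cache (LRU->MRU): [ram eel]
  10. access ram: HIT. Cache (LRU->MRU): [eel ram]
  11. access ram: HIT. Cache (LRU->MRU): [eel ram]
  12. access elk: MISS, evict eel. Cache (LRU->MRU): [ram elk]
  13. access pear: MISS, evict ram. Cache (LRU->MRU): [elk pear]
  14. access pear: HIT. Cache (LRU->MRU): [elk pear]
  15. access eel: MISS, evict elk. Cache (LRU->MRU): [pear eel]
  16. access pear: HIT. Cache (LRU->MRU): [eel pear]
  17. access dog: MISS, evict eel. Cache (LRU->MRU): [pear dog]
  18. access plum: MISS, evict pear. Cache (LRU->MRU): [dog plum]
  19. access pear: MISS, evict dog. Cache (LRU->MRU): [plum pear]
  20. access pear: HIT. Cache (LRU->MRU): [plum pear]
  21. access pear: HIT. Cache (LRU->MRU): [plum pear]
  22. access plum: HIT. Cache (LRU->MRU): [pear plum]
  23. access dog: MISS, evict pear. Cache (LRU->MRU): [plum dog]
  24. access dog: HIT. Cache (LRU->MRU): [plum dog]
  25. access dog: HIT. Cache (LRU->MRU): [plum dog]
  26. access plum: HIT. Cache (LRU->MRU): [dog plum]
Total: 16 hits, 10 misses, 8 evictions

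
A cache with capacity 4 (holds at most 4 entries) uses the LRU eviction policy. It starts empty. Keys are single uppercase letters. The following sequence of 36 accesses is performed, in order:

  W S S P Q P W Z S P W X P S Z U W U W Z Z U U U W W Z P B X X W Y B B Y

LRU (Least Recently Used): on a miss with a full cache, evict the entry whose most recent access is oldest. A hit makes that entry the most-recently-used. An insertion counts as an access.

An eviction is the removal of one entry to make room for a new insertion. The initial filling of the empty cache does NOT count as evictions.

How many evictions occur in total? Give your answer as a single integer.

Answer: 11

Derivation:
LRU simulation (capacity=4):
  1. access W: MISS. Cache (LRU->MRU): [W]
  2. access S: MISS. Cache (LRU->MRU): [W S]
  3. access S: HIT. Cache (LRU->MRU): [W S]
  4. access P: MISS. Cache (LRU->MRU): [W S P]
  5. access Q: MISS. Cache (LRU->MRU): [W S P Q]
  6. access P: HIT. Cache (LRU->MRU): [W S Q P]
  7. access W: HIT. Cache (LRU->MRU): [S Q P W]
  8. access Z: MISS, evict S. Cache (LRU->MRU): [Q P W Z]
  9. access S: MISS, evict Q. Cache (LRU->MRU): [P W Z S]
  10. access P: HIT. Cache (LRU->MRU): [W Z S P]
  11. access W: HIT. Cache (LRU->MRU): [Z S P W]
  12. access X: MISS, evict Z. Cache (LRU->MRU): [S P W X]
  13. access P: HIT. Cache (LRU->MRU): [S W X P]
  14. access S: HIT. Cache (LRU->MRU): [W X P S]
  15. access Z: MISS, evict W. Cache (LRU->MRU): [X P S Z]
  16. access U: MISS, evict X. Cache (LRU->MRU): [P S Z U]
  17. access W: MISS, evict P. Cache (LRU->MRU): [S Z U W]
  18. access U: HIT. Cache (LRU->MRU): [S Z W U]
  19. access W: HIT. Cache (LRU->MRU): [S Z U W]
  20. access Z: HIT. Cache (LRU->MRU): [S U W Z]
  21. access Z: HIT. Cache (LRU->MRU): [S U W Z]
  22. access U: HIT. Cache (LRU->MRU): [S W Z U]
  23. access U: HIT. Cache (LRU->MRU): [S W Z U]
  24. access U: HIT. Cache (LRU->MRU): [S W Z U]
  25. access W: HIT. Cache (LRU->MRU): [S Z U W]
  26. access W: HIT. Cache (LRU->MRU): [S Z U W]
  27. access Z: HIT. Cache (LRU->MRU): [S U W Z]
  28. access P: MISS, evict S. Cache (LRU->MRU): [U W Z P]
  29. access B: MISS, evict U. Cache (LRU->MRU): [W Z P B]
  30. access X: MISS, evict W. Cache (LRU->MRU): [Z P B X]
  31. access X: HIT. Cache (LRU->MRU): [Z P B X]
  32. access W: MISS, evict Z. Cache (LRU->MRU): [P B X W]
  33. access Y: MISS, evict P. Cache (LRU->MRU): [B X W Y]
  34. access B: HIT. Cache (LRU->MRU): [X W Y B]
  35. access B: HIT. Cache (LRU->MRU): [X W Y B]
  36. access Y: HIT. Cache (LRU->MRU): [X W B Y]
Total: 21 hits, 15 misses, 11 evictions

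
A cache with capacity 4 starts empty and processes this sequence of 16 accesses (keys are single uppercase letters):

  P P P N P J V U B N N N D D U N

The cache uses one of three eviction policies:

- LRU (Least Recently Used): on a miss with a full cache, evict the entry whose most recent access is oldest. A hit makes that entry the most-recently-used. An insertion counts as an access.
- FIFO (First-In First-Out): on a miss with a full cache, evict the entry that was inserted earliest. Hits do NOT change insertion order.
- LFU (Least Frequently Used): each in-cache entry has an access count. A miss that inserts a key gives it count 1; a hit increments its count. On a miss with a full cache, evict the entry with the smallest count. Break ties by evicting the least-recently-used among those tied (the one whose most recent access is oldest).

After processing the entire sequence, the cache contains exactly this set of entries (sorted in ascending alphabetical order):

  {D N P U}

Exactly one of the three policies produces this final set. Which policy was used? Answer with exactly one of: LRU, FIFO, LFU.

Answer: LFU

Derivation:
Simulating under each policy and comparing final sets:
  LRU: final set = {B D N U} -> differs
  FIFO: final set = {B D N U} -> differs
  LFU: final set = {D N P U} -> MATCHES target
Only LFU produces the target set.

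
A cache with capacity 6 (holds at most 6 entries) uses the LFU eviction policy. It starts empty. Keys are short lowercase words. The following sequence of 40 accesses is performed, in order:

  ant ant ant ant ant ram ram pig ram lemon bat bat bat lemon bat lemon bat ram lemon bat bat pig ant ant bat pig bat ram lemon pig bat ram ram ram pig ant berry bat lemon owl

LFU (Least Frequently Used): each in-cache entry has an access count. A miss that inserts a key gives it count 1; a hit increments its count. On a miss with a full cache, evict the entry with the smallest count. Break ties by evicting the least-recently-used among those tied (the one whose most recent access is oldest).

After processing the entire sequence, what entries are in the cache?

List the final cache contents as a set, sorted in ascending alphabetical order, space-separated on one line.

LFU simulation (capacity=6):
  1. access ant: MISS. Cache: [ant(c=1)]
  2. access ant: HIT, count now 2. Cache: [ant(c=2)]
  3. access ant: HIT, count now 3. Cache: [ant(c=3)]
  4. access ant: HIT, count now 4. Cache: [ant(c=4)]
  5. access ant: HIT, count now 5. Cache: [ant(c=5)]
  6. access ram: MISS. Cache: [ram(c=1) ant(c=5)]
  7. access ram: HIT, count now 2. Cache: [ram(c=2) ant(c=5)]
  8. access pig: MISS. Cache: [pig(c=1) ram(c=2) ant(c=5)]
  9. access ram: HIT, count now 3. Cache: [pig(c=1) ram(c=3) ant(c=5)]
  10. access lemon: MISS. Cache: [pig(c=1) lemon(c=1) ram(c=3) ant(c=5)]
  11. access bat: MISS. Cache: [pig(c=1) lemon(c=1) bat(c=1) ram(c=3) ant(c=5)]
  12. access bat: HIT, count now 2. Cache: [pig(c=1) lemon(c=1) bat(c=2) ram(c=3) ant(c=5)]
  13. access bat: HIT, count now 3. Cache: [pig(c=1) lemon(c=1) ram(c=3) bat(c=3) ant(c=5)]
  14. access lemon: HIT, count now 2. Cache: [pig(c=1) lemon(c=2) ram(c=3) bat(c=3) ant(c=5)]
  15. access bat: HIT, count now 4. Cache: [pig(c=1) lemon(c=2) ram(c=3) bat(c=4) ant(c=5)]
  16. access lemon: HIT, count now 3. Cache: [pig(c=1) ram(c=3) lemon(c=3) bat(c=4) ant(c=5)]
  17. access bat: HIT, count now 5. Cache: [pig(c=1) ram(c=3) lemon(c=3) ant(c=5) bat(c=5)]
  18. access ram: HIT, count now 4. Cache: [pig(c=1) lemon(c=3) ram(c=4) ant(c=5) bat(c=5)]
  19. access lemon: HIT, count now 4. Cache: [pig(c=1) ram(c=4) lemon(c=4) ant(c=5) bat(c=5)]
  20. access bat: HIT, count now 6. Cache: [pig(c=1) ram(c=4) lemon(c=4) ant(c=5) bat(c=6)]
  21. access bat: HIT, count now 7. Cache: [pig(c=1) ram(c=4) lemon(c=4) ant(c=5) bat(c=7)]
  22. access pig: HIT, count now 2. Cache: [pig(c=2) ram(c=4) lemon(c=4) ant(c=5) bat(c=7)]
  23. access ant: HIT, count now 6. Cache: [pig(c=2) ram(c=4) lemon(c=4) ant(c=6) bat(c=7)]
  24. access ant: HIT, count now 7. Cache: [pig(c=2) ram(c=4) lemon(c=4) bat(c=7) ant(c=7)]
  25. access bat: HIT, count now 8. Cache: [pig(c=2) ram(c=4) lemon(c=4) ant(c=7) bat(c=8)]
  26. access pig: HIT, count now 3. Cache: [pig(c=3) ram(c=4) lemon(c=4) ant(c=7) bat(c=8)]
  27. access bat: HIT, count now 9. Cache: [pig(c=3) ram(c=4) lemon(c=4) ant(c=7) bat(c=9)]
  28. access ram: HIT, count now 5. Cache: [pig(c=3) lemon(c=4) ram(c=5) ant(c=7) bat(c=9)]
  29. access lemon: HIT, count now 5. Cache: [pig(c=3) ram(c=5) lemon(c=5) ant(c=7) bat(c=9)]
  30. access pig: HIT, count now 4. Cache: [pig(c=4) ram(c=5) lemon(c=5) ant(c=7) bat(c=9)]
  31. access bat: HIT, count now 10. Cache: [pig(c=4) ram(c=5) lemon(c=5) ant(c=7) bat(c=10)]
  32. access ram: HIT, count now 6. Cache: [pig(c=4) lemon(c=5) ram(c=6) ant(c=7) bat(c=10)]
  33. access ram: HIT, count now 7. Cache: [pig(c=4) lemon(c=5) ant(c=7) ram(c=7) bat(c=10)]
  34. access ram: HIT, count now 8. Cache: [pig(c=4) lemon(c=5) ant(c=7) ram(c=8) bat(c=10)]
  35. access pig: HIT, count now 5. Cache: [lemon(c=5) pig(c=5) ant(c=7) ram(c=8) bat(c=10)]
  36. access ant: HIT, count now 8. Cache: [lemon(c=5) pig(c=5) ram(c=8) ant(c=8) bat(c=10)]
  37. access berry: MISS. Cache: [berry(c=1) lemon(c=5) pig(c=5) ram(c=8) ant(c=8) bat(c=10)]
  38. access bat: HIT, count now 11. Cache: [berry(c=1) lemon(c=5) pig(c=5) ram(c=8) ant(c=8) bat(c=11)]
  39. access lemon: HIT, count now 6. Cache: [berry(c=1) pig(c=5) lemon(c=6) ram(c=8) ant(c=8) bat(c=11)]
  40. access owl: MISS, evict berry(c=1). Cache: [owl(c=1) pig(c=5) lemon(c=6) ram(c=8) ant(c=8) bat(c=11)]
Total: 33 hits, 7 misses, 1 evictions

Answer: ant bat lemon owl pig ram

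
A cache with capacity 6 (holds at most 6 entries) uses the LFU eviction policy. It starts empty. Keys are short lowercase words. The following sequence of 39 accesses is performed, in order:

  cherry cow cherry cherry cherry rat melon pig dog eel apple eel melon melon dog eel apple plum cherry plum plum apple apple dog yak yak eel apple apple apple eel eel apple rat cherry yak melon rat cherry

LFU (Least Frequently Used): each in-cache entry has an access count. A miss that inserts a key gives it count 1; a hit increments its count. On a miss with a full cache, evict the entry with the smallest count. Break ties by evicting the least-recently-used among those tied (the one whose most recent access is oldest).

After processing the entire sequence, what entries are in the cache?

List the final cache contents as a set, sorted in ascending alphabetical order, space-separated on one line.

Answer: apple cherry dog eel plum rat

Derivation:
LFU simulation (capacity=6):
  1. access cherry: MISS. Cache: [cherry(c=1)]
  2. access cow: MISS. Cache: [cherry(c=1) cow(c=1)]
  3. access cherry: HIT, count now 2. Cache: [cow(c=1) cherry(c=2)]
  4. access cherry: HIT, count now 3. Cache: [cow(c=1) cherry(c=3)]
  5. access cherry: HIT, count now 4. Cache: [cow(c=1) cherry(c=4)]
  6. access rat: MISS. Cache: [cow(c=1) rat(c=1) cherry(c=4)]
  7. access melon: MISS. Cache: [cow(c=1) rat(c=1) melon(c=1) cherry(c=4)]
  8. access pig: MISS. Cache: [cow(c=1) rat(c=1) melon(c=1) pig(c=1) cherry(c=4)]
  9. access dog: MISS. Cache: [cow(c=1) rat(c=1) melon(c=1) pig(c=1) dog(c=1) cherry(c=4)]
  10. access eel: MISS, evict cow(c=1). Cache: [rat(c=1) melon(c=1) pig(c=1) dog(c=1) eel(c=1) cherry(c=4)]
  11. access apple: MISS, evict rat(c=1). Cache: [melon(c=1) pig(c=1) dog(c=1) eel(c=1) apple(c=1) cherry(c=4)]
  12. access eel: HIT, count now 2. Cache: [melon(c=1) pig(c=1) dog(c=1) apple(c=1) eel(c=2) cherry(c=4)]
  13. access melon: HIT, count now 2. Cache: [pig(c=1) dog(c=1) apple(c=1) eel(c=2) melon(c=2) cherry(c=4)]
  14. access melon: HIT, count now 3. Cache: [pig(c=1) dog(c=1) apple(c=1) eel(c=2) melon(c=3) cherry(c=4)]
  15. access dog: HIT, count now 2. Cache: [pig(c=1) apple(c=1) eel(c=2) dog(c=2) melon(c=3) cherry(c=4)]
  16. access eel: HIT, count now 3. Cache: [pig(c=1) apple(c=1) dog(c=2) melon(c=3) eel(c=3) cherry(c=4)]
  17. access apple: HIT, count now 2. Cache: [pig(c=1) dog(c=2) apple(c=2) melon(c=3) eel(c=3) cherry(c=4)]
  18. access plum: MISS, evict pig(c=1). Cache: [plum(c=1) dog(c=2) apple(c=2) melon(c=3) eel(c=3) cherry(c=4)]
  19. access cherry: HIT, count now 5. Cache: [plum(c=1) dog(c=2) apple(c=2) melon(c=3) eel(c=3) cherry(c=5)]
  20. access plum: HIT, count now 2. Cache: [dog(c=2) apple(c=2) plum(c=2) melon(c=3) eel(c=3) cherry(c=5)]
  21. access plum: HIT, count now 3. Cache: [dog(c=2) apple(c=2) melon(c=3) eel(c=3) plum(c=3) cherry(c=5)]
  22. access apple: HIT, count now 3. Cache: [dog(c=2) melon(c=3) eel(c=3) plum(c=3) apple(c=3) cherry(c=5)]
  23. access apple: HIT, count now 4. Cache: [dog(c=2) melon(c=3) eel(c=3) plum(c=3) apple(c=4) cherry(c=5)]
  24. access dog: HIT, count now 3. Cache: [melon(c=3) eel(c=3) plum(c=3) dog(c=3) apple(c=4) cherry(c=5)]
  25. access yak: MISS, evict melon(c=3). Cache: [yak(c=1) eel(c=3) plum(c=3) dog(c=3) apple(c=4) cherry(c=5)]
  26. access yak: HIT, count now 2. Cache: [yak(c=2) eel(c=3) plum(c=3) dog(c=3) apple(c=4) cherry(c=5)]
  27. access eel: HIT, count now 4. Cache: [yak(c=2) plum(c=3) dog(c=3) apple(c=4) eel(c=4) cherry(c=5)]
  28. access apple: HIT, count now 5. Cache: [yak(c=2) plum(c=3) dog(c=3) eel(c=4) cherry(c=5) apple(c=5)]
  29. access apple: HIT, count now 6. Cache: [yak(c=2) plum(c=3) dog(c=3) eel(c=4) cherry(c=5) apple(c=6)]
  30. access apple: HIT, count now 7. Cache: [yak(c=2) plum(c=3) dog(c=3) eel(c=4) cherry(c=5) apple(c=7)]
  31. access eel: HIT, count now 5. Cache: [yak(c=2) plum(c=3) dog(c=3) cherry(c=5) eel(c=5) apple(c=7)]
  32. access eel: HIT, count now 6. Cache: [yak(c=2) plum(c=3) dog(c=3) cherry(c=5) eel(c=6) apple(c=7)]
  33. access apple: HIT, count now 8. Cache: [yak(c=2) plum(c=3) dog(c=3) cherry(c=5) eel(c=6) apple(c=8)]
  34. access rat: MISS, evict yak(c=2). Cache: [rat(c=1) plum(c=3) dog(c=3) cherry(c=5) eel(c=6) apple(c=8)]
  35. access cherry: HIT, count now 6. Cache: [rat(c=1) plum(c=3) dog(c=3) eel(c=6) cherry(c=6) apple(c=8)]
  36. access yak: MISS, evict rat(c=1). Cache: [yak(c=1) plum(c=3) dog(c=3) eel(c=6) cherry(c=6) apple(c=8)]
  37. access melon: MISS, evict yak(c=1). Cache: [melon(c=1) plum(c=3) dog(c=3) eel(c=6) cherry(c=6) apple(c=8)]
  38. access rat: MISS, evict melon(c=1). Cache: [rat(c=1) plum(c=3) dog(c=3) eel(c=6) cherry(c=6) apple(c=8)]
  39. access cherry: HIT, count now 7. Cache: [rat(c=1) plum(c=3) dog(c=3) eel(c=6) cherry(c=7) apple(c=8)]
Total: 25 hits, 14 misses, 8 evictions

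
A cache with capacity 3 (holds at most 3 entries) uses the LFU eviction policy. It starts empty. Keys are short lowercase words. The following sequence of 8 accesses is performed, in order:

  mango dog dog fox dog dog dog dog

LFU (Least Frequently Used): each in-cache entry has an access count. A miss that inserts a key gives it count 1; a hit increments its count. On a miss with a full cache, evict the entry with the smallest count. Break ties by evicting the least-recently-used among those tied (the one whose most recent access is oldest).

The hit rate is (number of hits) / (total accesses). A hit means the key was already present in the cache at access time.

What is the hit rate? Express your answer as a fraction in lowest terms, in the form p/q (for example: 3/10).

Answer: 5/8

Derivation:
LFU simulation (capacity=3):
  1. access mango: MISS. Cache: [mango(c=1)]
  2. access dog: MISS. Cache: [mango(c=1) dog(c=1)]
  3. access dog: HIT, count now 2. Cache: [mango(c=1) dog(c=2)]
  4. access fox: MISS. Cache: [mango(c=1) fox(c=1) dog(c=2)]
  5. access dog: HIT, count now 3. Cache: [mango(c=1) fox(c=1) dog(c=3)]
  6. access dog: HIT, count now 4. Cache: [mango(c=1) fox(c=1) dog(c=4)]
  7. access dog: HIT, count now 5. Cache: [mango(c=1) fox(c=1) dog(c=5)]
  8. access dog: HIT, count now 6. Cache: [mango(c=1) fox(c=1) dog(c=6)]
Total: 5 hits, 3 misses, 0 evictions

Hit rate = 5/8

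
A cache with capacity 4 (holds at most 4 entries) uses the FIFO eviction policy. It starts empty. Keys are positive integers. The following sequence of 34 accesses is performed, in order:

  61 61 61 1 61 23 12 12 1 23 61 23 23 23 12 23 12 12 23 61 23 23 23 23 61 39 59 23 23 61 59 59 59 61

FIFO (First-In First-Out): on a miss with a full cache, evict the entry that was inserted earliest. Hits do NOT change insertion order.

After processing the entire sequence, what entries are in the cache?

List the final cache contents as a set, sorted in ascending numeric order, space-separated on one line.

FIFO simulation (capacity=4):
  1. access 61: MISS. Cache (old->new): [61]
  2. access 61: HIT. Cache (old->new): [61]
  3. access 61: HIT. Cache (old->new): [61]
  4. access 1: MISS. Cache (old->new): [61 1]
  5. access 61: HIT. Cache (old->new): [61 1]
  6. access 23: MISS. Cache (old->new): [61 1 23]
  7. access 12: MISS. Cache (old->new): [61 1 23 12]
  8. access 12: HIT. Cache (old->new): [61 1 23 12]
  9. access 1: HIT. Cache (old->new): [61 1 23 12]
  10. access 23: HIT. Cache (old->new): [61 1 23 12]
  11. access 61: HIT. Cache (old->new): [61 1 23 12]
  12. access 23: HIT. Cache (old->new): [61 1 23 12]
  13. access 23: HIT. Cache (old->new): [61 1 23 12]
  14. access 23: HIT. Cache (old->new): [61 1 23 12]
  15. access 12: HIT. Cache (old->new): [61 1 23 12]
  16. access 23: HIT. Cache (old->new): [61 1 23 12]
  17. access 12: HIT. Cache (old->new): [61 1 23 12]
  18. access 12: HIT. Cache (old->new): [61 1 23 12]
  19. access 23: HIT. Cache (old->new): [61 1 23 12]
  20. access 61: HIT. Cache (old->new): [61 1 23 12]
  21. access 23: HIT. Cache (old->new): [61 1 23 12]
  22. access 23: HIT. Cache (old->new): [61 1 23 12]
  23. access 23: HIT. Cache (old->new): [61 1 23 12]
  24. access 23: HIT. Cache (old->new): [61 1 23 12]
  25. access 61: HIT. Cache (old->new): [61 1 23 12]
  26. access 39: MISS, evict 61. Cache (old->new): [1 23 12 39]
  27. access 59: MISS, evict 1. Cache (old->new): [23 12 39 59]
  28. access 23: HIT. Cache (old->new): [23 12 39 59]
  29. access 23: HIT. Cache (old->new): [23 12 39 59]
  30. access 61: MISS, evict 23. Cache (old->new): [12 39 59 61]
  31. access 59: HIT. Cache (old->new): [12 39 59 61]
  32. access 59: HIT. Cache (old->new): [12 39 59 61]
  33. access 59: HIT. Cache (old->new): [12 39 59 61]
  34. access 61: HIT. Cache (old->new): [12 39 59 61]
Total: 27 hits, 7 misses, 3 evictions

Answer: 12 39 59 61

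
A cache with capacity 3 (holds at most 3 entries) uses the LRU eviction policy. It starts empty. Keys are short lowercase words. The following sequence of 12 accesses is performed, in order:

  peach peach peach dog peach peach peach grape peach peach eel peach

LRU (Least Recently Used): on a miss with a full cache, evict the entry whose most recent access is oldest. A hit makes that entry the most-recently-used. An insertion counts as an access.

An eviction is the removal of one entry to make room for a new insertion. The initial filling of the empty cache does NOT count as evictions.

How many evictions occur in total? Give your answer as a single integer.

LRU simulation (capacity=3):
  1. access peach: MISS. Cache (LRU->MRU): [peach]
  2. access peach: HIT. Cache (LRU->MRU): [peach]
  3. access peach: HIT. Cache (LRU->MRU): [peach]
  4. access dog: MISS. Cache (LRU->MRU): [peach dog]
  5. access peach: HIT. Cache (LRU->MRU): [dog peach]
  6. access peach: HIT. Cache (LRU->MRU): [dog peach]
  7. access peach: HIT. Cache (LRU->MRU): [dog peach]
  8. access grape: MISS. Cache (LRU->MRU): [dog peach grape]
  9. access peach: HIT. Cache (LRU->MRU): [dog grape peach]
  10. access peach: HIT. Cache (LRU->MRU): [dog grape peach]
  11. access eel: MISS, evict dog. Cache (LRU->MRU): [grape peach eel]
  12. access peach: HIT. Cache (LRU->MRU): [grape eel peach]
Total: 8 hits, 4 misses, 1 evictions

Answer: 1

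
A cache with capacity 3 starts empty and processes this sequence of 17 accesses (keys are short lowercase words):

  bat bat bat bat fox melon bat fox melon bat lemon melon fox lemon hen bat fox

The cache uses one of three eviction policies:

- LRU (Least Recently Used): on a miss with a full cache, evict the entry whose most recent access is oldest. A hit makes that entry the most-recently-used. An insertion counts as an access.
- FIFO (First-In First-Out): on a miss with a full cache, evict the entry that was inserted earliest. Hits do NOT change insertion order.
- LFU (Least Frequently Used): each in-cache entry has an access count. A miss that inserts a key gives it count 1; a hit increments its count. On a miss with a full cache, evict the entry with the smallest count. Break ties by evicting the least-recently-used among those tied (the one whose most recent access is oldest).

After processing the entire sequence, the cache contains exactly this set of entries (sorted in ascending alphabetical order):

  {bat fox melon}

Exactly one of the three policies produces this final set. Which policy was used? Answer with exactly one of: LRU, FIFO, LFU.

Answer: LFU

Derivation:
Simulating under each policy and comparing final sets:
  LRU: final set = {bat fox hen} -> differs
  FIFO: final set = {bat fox hen} -> differs
  LFU: final set = {bat fox melon} -> MATCHES target
Only LFU produces the target set.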